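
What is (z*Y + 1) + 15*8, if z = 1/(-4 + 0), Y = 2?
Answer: 241/2 ≈ 120.50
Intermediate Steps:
z = -¼ (z = 1/(-4) = -¼ ≈ -0.25000)
(z*Y + 1) + 15*8 = (-¼*2 + 1) + 15*8 = (-½ + 1) + 120 = ½ + 120 = 241/2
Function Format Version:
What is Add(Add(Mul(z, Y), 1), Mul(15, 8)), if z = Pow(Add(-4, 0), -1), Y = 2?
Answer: Rational(241, 2) ≈ 120.50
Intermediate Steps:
z = Rational(-1, 4) (z = Pow(-4, -1) = Rational(-1, 4) ≈ -0.25000)
Add(Add(Mul(z, Y), 1), Mul(15, 8)) = Add(Add(Mul(Rational(-1, 4), 2), 1), Mul(15, 8)) = Add(Add(Rational(-1, 2), 1), 120) = Add(Rational(1, 2), 120) = Rational(241, 2)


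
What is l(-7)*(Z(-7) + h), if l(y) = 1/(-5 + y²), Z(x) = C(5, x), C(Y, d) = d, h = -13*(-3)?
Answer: 8/11 ≈ 0.72727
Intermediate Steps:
h = 39
Z(x) = x
l(-7)*(Z(-7) + h) = (-7 + 39)/(-5 + (-7)²) = 32/(-5 + 49) = 32/44 = (1/44)*32 = 8/11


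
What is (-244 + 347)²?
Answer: 10609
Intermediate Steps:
(-244 + 347)² = 103² = 10609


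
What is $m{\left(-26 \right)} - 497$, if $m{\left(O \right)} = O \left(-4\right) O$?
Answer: $-3201$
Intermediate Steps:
$m{\left(O \right)} = - 4 O^{2}$ ($m{\left(O \right)} = - 4 O O = - 4 O^{2}$)
$m{\left(-26 \right)} - 497 = - 4 \left(-26\right)^{2} - 497 = \left(-4\right) 676 - 497 = -2704 - 497 = -3201$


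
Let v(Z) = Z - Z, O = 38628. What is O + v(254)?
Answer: 38628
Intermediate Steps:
v(Z) = 0
O + v(254) = 38628 + 0 = 38628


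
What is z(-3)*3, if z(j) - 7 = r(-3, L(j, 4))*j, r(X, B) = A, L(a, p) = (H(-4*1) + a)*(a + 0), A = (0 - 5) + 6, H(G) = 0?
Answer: 12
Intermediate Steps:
A = 1 (A = -5 + 6 = 1)
L(a, p) = a**2 (L(a, p) = (0 + a)*(a + 0) = a*a = a**2)
r(X, B) = 1
z(j) = 7 + j (z(j) = 7 + 1*j = 7 + j)
z(-3)*3 = (7 - 3)*3 = 4*3 = 12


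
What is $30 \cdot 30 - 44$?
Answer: $856$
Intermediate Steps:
$30 \cdot 30 - 44 = 900 - 44 = 856$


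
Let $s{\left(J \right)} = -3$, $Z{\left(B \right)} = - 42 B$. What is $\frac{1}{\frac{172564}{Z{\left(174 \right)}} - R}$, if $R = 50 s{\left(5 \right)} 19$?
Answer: $\frac{261}{737687} \approx 0.00035381$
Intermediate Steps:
$R = -2850$ ($R = 50 \left(-3\right) 19 = \left(-150\right) 19 = -2850$)
$\frac{1}{\frac{172564}{Z{\left(174 \right)}} - R} = \frac{1}{\frac{172564}{\left(-42\right) 174} - -2850} = \frac{1}{\frac{172564}{-7308} + 2850} = \frac{1}{172564 \left(- \frac{1}{7308}\right) + 2850} = \frac{1}{- \frac{6163}{261} + 2850} = \frac{1}{\frac{737687}{261}} = \frac{261}{737687}$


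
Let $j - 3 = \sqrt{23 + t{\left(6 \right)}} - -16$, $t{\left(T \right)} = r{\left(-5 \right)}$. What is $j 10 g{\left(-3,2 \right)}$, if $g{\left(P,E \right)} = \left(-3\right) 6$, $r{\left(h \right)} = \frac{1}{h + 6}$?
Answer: $-3420 - 360 \sqrt{6} \approx -4301.8$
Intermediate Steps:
$r{\left(h \right)} = \frac{1}{6 + h}$
$t{\left(T \right)} = 1$ ($t{\left(T \right)} = \frac{1}{6 - 5} = 1^{-1} = 1$)
$g{\left(P,E \right)} = -18$
$j = 19 + 2 \sqrt{6}$ ($j = 3 + \left(\sqrt{23 + 1} - -16\right) = 3 + \left(\sqrt{24} + 16\right) = 3 + \left(2 \sqrt{6} + 16\right) = 3 + \left(16 + 2 \sqrt{6}\right) = 19 + 2 \sqrt{6} \approx 23.899$)
$j 10 g{\left(-3,2 \right)} = \left(19 + 2 \sqrt{6}\right) 10 \left(-18\right) = \left(190 + 20 \sqrt{6}\right) \left(-18\right) = -3420 - 360 \sqrt{6}$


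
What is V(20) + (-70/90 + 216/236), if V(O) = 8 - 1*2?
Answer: 3259/531 ≈ 6.1375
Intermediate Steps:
V(O) = 6 (V(O) = 8 - 2 = 6)
V(20) + (-70/90 + 216/236) = 6 + (-70/90 + 216/236) = 6 + (-70*1/90 + 216*(1/236)) = 6 + (-7/9 + 54/59) = 6 + 73/531 = 3259/531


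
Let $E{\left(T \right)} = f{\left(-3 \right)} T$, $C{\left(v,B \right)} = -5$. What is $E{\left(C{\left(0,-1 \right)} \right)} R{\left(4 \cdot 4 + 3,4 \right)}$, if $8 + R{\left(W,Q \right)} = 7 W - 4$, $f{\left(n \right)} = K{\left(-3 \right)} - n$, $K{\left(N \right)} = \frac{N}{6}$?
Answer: $- \frac{3025}{2} \approx -1512.5$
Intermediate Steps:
$K{\left(N \right)} = \frac{N}{6}$ ($K{\left(N \right)} = N \frac{1}{6} = \frac{N}{6}$)
$f{\left(n \right)} = - \frac{1}{2} - n$ ($f{\left(n \right)} = \frac{1}{6} \left(-3\right) - n = - \frac{1}{2} - n$)
$R{\left(W,Q \right)} = -12 + 7 W$ ($R{\left(W,Q \right)} = -8 + \left(7 W - 4\right) = -8 + \left(-4 + 7 W\right) = -12 + 7 W$)
$E{\left(T \right)} = \frac{5 T}{2}$ ($E{\left(T \right)} = \left(- \frac{1}{2} - -3\right) T = \left(- \frac{1}{2} + 3\right) T = \frac{5 T}{2}$)
$E{\left(C{\left(0,-1 \right)} \right)} R{\left(4 \cdot 4 + 3,4 \right)} = \frac{5}{2} \left(-5\right) \left(-12 + 7 \left(4 \cdot 4 + 3\right)\right) = - \frac{25 \left(-12 + 7 \left(16 + 3\right)\right)}{2} = - \frac{25 \left(-12 + 7 \cdot 19\right)}{2} = - \frac{25 \left(-12 + 133\right)}{2} = \left(- \frac{25}{2}\right) 121 = - \frac{3025}{2}$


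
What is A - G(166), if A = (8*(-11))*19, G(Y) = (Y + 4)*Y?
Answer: -29892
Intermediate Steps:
G(Y) = Y*(4 + Y) (G(Y) = (4 + Y)*Y = Y*(4 + Y))
A = -1672 (A = -88*19 = -1672)
A - G(166) = -1672 - 166*(4 + 166) = -1672 - 166*170 = -1672 - 1*28220 = -1672 - 28220 = -29892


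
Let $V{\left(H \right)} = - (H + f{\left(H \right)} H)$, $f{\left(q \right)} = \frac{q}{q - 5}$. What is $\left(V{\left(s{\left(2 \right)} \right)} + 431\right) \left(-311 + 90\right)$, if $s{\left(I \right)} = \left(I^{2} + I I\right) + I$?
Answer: $-88621$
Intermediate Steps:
$s{\left(I \right)} = I + 2 I^{2}$ ($s{\left(I \right)} = \left(I^{2} + I^{2}\right) + I = 2 I^{2} + I = I + 2 I^{2}$)
$f{\left(q \right)} = \frac{q}{-5 + q}$
$V{\left(H \right)} = - H - \frac{H^{2}}{-5 + H}$ ($V{\left(H \right)} = - (H + \frac{H}{-5 + H} H) = - (H + \frac{H^{2}}{-5 + H}) = - H - \frac{H^{2}}{-5 + H}$)
$\left(V{\left(s{\left(2 \right)} \right)} + 431\right) \left(-311 + 90\right) = \left(\frac{2 \left(1 + 2 \cdot 2\right) \left(5 - 2 \cdot 2 \left(1 + 2 \cdot 2\right)\right)}{-5 + 2 \left(1 + 2 \cdot 2\right)} + 431\right) \left(-311 + 90\right) = \left(\frac{2 \left(1 + 4\right) \left(5 - 2 \cdot 2 \left(1 + 4\right)\right)}{-5 + 2 \left(1 + 4\right)} + 431\right) \left(-221\right) = \left(\frac{2 \cdot 5 \left(5 - 2 \cdot 2 \cdot 5\right)}{-5 + 2 \cdot 5} + 431\right) \left(-221\right) = \left(\frac{10 \left(5 - 20\right)}{-5 + 10} + 431\right) \left(-221\right) = \left(\frac{10 \left(5 - 20\right)}{5} + 431\right) \left(-221\right) = \left(10 \cdot \frac{1}{5} \left(-15\right) + 431\right) \left(-221\right) = \left(-30 + 431\right) \left(-221\right) = 401 \left(-221\right) = -88621$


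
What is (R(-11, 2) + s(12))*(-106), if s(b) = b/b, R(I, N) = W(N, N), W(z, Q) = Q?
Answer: -318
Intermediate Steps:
R(I, N) = N
s(b) = 1
(R(-11, 2) + s(12))*(-106) = (2 + 1)*(-106) = 3*(-106) = -318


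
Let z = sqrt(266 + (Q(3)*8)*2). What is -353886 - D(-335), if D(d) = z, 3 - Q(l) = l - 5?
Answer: -353886 - sqrt(346) ≈ -3.5390e+5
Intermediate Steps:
Q(l) = 8 - l (Q(l) = 3 - (l - 5) = 3 - (-5 + l) = 3 + (5 - l) = 8 - l)
z = sqrt(346) (z = sqrt(266 + ((8 - 1*3)*8)*2) = sqrt(266 + ((8 - 3)*8)*2) = sqrt(266 + (5*8)*2) = sqrt(266 + 40*2) = sqrt(266 + 80) = sqrt(346) ≈ 18.601)
D(d) = sqrt(346)
-353886 - D(-335) = -353886 - sqrt(346)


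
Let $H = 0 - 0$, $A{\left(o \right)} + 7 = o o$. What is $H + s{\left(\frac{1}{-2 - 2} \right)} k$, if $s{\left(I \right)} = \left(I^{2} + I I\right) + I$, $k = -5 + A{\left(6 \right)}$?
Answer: $-3$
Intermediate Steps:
$A{\left(o \right)} = -7 + o^{2}$ ($A{\left(o \right)} = -7 + o o = -7 + o^{2}$)
$k = 24$ ($k = -5 - \left(7 - 6^{2}\right) = -5 + \left(-7 + 36\right) = -5 + 29 = 24$)
$s{\left(I \right)} = I + 2 I^{2}$ ($s{\left(I \right)} = \left(I^{2} + I^{2}\right) + I = 2 I^{2} + I = I + 2 I^{2}$)
$H = 0$ ($H = 0 + 0 = 0$)
$H + s{\left(\frac{1}{-2 - 2} \right)} k = 0 + \frac{1 + \frac{2}{-2 - 2}}{-2 - 2} \cdot 24 = 0 + \frac{1 + \frac{2}{-4}}{-4} \cdot 24 = 0 + - \frac{1 + 2 \left(- \frac{1}{4}\right)}{4} \cdot 24 = 0 + - \frac{1 - \frac{1}{2}}{4} \cdot 24 = 0 + \left(- \frac{1}{4}\right) \frac{1}{2} \cdot 24 = 0 - 3 = -3$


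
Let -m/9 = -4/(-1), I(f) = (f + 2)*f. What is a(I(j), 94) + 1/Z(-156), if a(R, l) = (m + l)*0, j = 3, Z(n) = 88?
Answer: 1/88 ≈ 0.011364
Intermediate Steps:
I(f) = f*(2 + f) (I(f) = (2 + f)*f = f*(2 + f))
m = -36 (m = -(-36)/(-1) = -(-36)*(-1) = -9*4 = -36)
a(R, l) = 0 (a(R, l) = (-36 + l)*0 = 0)
a(I(j), 94) + 1/Z(-156) = 0 + 1/88 = 1/88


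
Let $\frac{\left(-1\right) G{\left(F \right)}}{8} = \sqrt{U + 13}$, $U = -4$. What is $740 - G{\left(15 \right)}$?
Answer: $764$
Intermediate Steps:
$G{\left(F \right)} = -24$ ($G{\left(F \right)} = - 8 \sqrt{-4 + 13} = - 8 \sqrt{9} = \left(-8\right) 3 = -24$)
$740 - G{\left(15 \right)} = 740 - -24 = 740 + 24 = 764$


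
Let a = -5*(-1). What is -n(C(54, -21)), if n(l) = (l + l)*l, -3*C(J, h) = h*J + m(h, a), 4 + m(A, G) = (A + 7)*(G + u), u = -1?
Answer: -316808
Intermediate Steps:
a = 5
m(A, G) = -4 + (-1 + G)*(7 + A) (m(A, G) = -4 + (A + 7)*(G - 1) = -4 + (7 + A)*(-1 + G) = -4 + (-1 + G)*(7 + A))
C(J, h) = -8 - 4*h/3 - J*h/3 (C(J, h) = -(h*J + (-11 - h + 7*5 + h*5))/3 = -(J*h + (-11 - h + 35 + 5*h))/3 = -(J*h + (24 + 4*h))/3 = -(24 + 4*h + J*h)/3 = -8 - 4*h/3 - J*h/3)
n(l) = 2*l**2 (n(l) = (2*l)*l = 2*l**2)
-n(C(54, -21)) = -2*(-8 - 4/3*(-21) - 1/3*54*(-21))**2 = -2*(-8 + 28 + 378)**2 = -2*398**2 = -2*158404 = -1*316808 = -316808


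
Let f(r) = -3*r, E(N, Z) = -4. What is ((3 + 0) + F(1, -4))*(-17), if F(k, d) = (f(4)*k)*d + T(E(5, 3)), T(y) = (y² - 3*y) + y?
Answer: -1275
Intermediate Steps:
T(y) = y² - 2*y
F(k, d) = 24 - 12*d*k (F(k, d) = ((-3*4)*k)*d - 4*(-2 - 4) = (-12*k)*d - 4*(-6) = -12*d*k + 24 = 24 - 12*d*k)
((3 + 0) + F(1, -4))*(-17) = ((3 + 0) + (24 - 12*(-4)*1))*(-17) = (3 + (24 + 48))*(-17) = (3 + 72)*(-17) = 75*(-17) = -1275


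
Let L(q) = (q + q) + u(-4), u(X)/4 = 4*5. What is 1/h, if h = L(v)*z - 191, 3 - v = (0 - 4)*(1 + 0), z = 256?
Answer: 1/23873 ≈ 4.1888e-5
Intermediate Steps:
u(X) = 80 (u(X) = 4*(4*5) = 4*20 = 80)
v = 7 (v = 3 - (0 - 4)*(1 + 0) = 3 - (-4) = 3 - 1*(-4) = 3 + 4 = 7)
L(q) = 80 + 2*q (L(q) = (q + q) + 80 = 2*q + 80 = 80 + 2*q)
h = 23873 (h = (80 + 2*7)*256 - 191 = (80 + 14)*256 - 191 = 94*256 - 191 = 24064 - 191 = 23873)
1/h = 1/23873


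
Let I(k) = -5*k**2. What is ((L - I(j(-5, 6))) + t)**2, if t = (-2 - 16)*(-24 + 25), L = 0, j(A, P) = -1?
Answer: 169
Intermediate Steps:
t = -18 (t = -18*1 = -18)
((L - I(j(-5, 6))) + t)**2 = ((0 - (-5)*(-1)**2) - 18)**2 = ((0 - (-5)) - 18)**2 = ((0 - 1*(-5)) - 18)**2 = ((0 + 5) - 18)**2 = (5 - 18)**2 = (-13)**2 = 169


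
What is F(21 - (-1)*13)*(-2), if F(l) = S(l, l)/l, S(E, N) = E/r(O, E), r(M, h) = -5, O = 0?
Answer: 2/5 ≈ 0.40000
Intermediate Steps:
S(E, N) = -E/5 (S(E, N) = E/(-5) = E*(-1/5) = -E/5)
F(l) = -1/5 (F(l) = (-l/5)/l = -1/5)
F(21 - (-1)*13)*(-2) = -1/5*(-2) = 2/5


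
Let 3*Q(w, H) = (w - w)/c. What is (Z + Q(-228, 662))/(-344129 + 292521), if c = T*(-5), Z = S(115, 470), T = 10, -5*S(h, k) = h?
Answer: 23/51608 ≈ 0.00044567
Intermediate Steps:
S(h, k) = -h/5
Z = -23 (Z = -⅕*115 = -23)
c = -50 (c = 10*(-5) = -50)
Q(w, H) = 0 (Q(w, H) = ((w - w)/(-50))/3 = (0*(-1/50))/3 = (⅓)*0 = 0)
(Z + Q(-228, 662))/(-344129 + 292521) = (-23 + 0)/(-344129 + 292521) = -23/(-51608) = -23*(-1/51608) = 23/51608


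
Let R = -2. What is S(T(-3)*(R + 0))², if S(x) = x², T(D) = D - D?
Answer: 0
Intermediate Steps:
T(D) = 0
S(T(-3)*(R + 0))² = ((0*(-2 + 0))²)² = ((0*(-2))²)² = (0²)² = 0² = 0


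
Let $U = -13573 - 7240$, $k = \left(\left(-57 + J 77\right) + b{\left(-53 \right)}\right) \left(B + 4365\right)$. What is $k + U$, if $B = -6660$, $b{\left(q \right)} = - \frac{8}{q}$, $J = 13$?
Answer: $- \frac{115944889}{53} \approx -2.1876 \cdot 10^{6}$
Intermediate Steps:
$k = - \frac{114841800}{53}$ ($k = \left(\left(-57 + 13 \cdot 77\right) - \frac{8}{-53}\right) \left(-6660 + 4365\right) = \left(\left(-57 + 1001\right) - - \frac{8}{53}\right) \left(-2295\right) = \left(944 + \frac{8}{53}\right) \left(-2295\right) = \frac{50040}{53} \left(-2295\right) = - \frac{114841800}{53} \approx -2.1668 \cdot 10^{6}$)
$U = -20813$ ($U = -13573 - 7240 = -20813$)
$k + U = - \frac{114841800}{53} - 20813 = - \frac{115944889}{53}$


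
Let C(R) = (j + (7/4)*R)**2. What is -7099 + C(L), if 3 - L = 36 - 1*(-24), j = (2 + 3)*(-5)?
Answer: 135417/16 ≈ 8463.6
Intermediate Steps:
j = -25 (j = 5*(-5) = -25)
L = -57 (L = 3 - (36 - 1*(-24)) = 3 - (36 + 24) = 3 - 1*60 = 3 - 60 = -57)
C(R) = (-25 + 7*R/4)**2 (C(R) = (-25 + (7/4)*R)**2 = (-25 + (7*(1/4))*R)**2 = (-25 + 7*R/4)**2)
-7099 + C(L) = -7099 + (-100 + 7*(-57))**2/16 = -7099 + (-100 - 399)**2/16 = -7099 + (1/16)*(-499)**2 = -7099 + (1/16)*249001 = -7099 + 249001/16 = 135417/16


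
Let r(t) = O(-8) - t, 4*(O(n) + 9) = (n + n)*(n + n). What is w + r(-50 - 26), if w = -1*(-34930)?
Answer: 35061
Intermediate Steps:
O(n) = -9 + n² (O(n) = -9 + ((n + n)*(n + n))/4 = -9 + ((2*n)*(2*n))/4 = -9 + (4*n²)/4 = -9 + n²)
w = 34930
r(t) = 55 - t (r(t) = (-9 + (-8)²) - t = (-9 + 64) - t = 55 - t)
w + r(-50 - 26) = 34930 + (55 - (-50 - 26)) = 34930 + (55 - 1*(-76)) = 34930 + (55 + 76) = 34930 + 131 = 35061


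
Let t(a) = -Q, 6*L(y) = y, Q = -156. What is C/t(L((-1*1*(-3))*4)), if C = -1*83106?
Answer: -13851/26 ≈ -532.73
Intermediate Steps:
C = -83106
L(y) = y/6
t(a) = 156 (t(a) = -1*(-156) = 156)
C/t(L((-1*1*(-3))*4)) = -83106/156 = -83106*1/156 = -13851/26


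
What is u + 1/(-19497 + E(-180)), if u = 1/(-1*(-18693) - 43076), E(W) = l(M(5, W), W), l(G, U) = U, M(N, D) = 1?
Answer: -44060/479784291 ≈ -9.1833e-5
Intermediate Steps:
E(W) = W
u = -1/24383 (u = 1/(18693 - 43076) = 1/(-24383) = -1/24383 ≈ -4.1012e-5)
u + 1/(-19497 + E(-180)) = -1/24383 + 1/(-19497 - 180) = -1/24383 + 1/(-19677) = -1/24383 - 1/19677 = -44060/479784291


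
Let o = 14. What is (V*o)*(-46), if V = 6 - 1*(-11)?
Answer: -10948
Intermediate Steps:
V = 17 (V = 6 + 11 = 17)
(V*o)*(-46) = (17*14)*(-46) = 238*(-46) = -10948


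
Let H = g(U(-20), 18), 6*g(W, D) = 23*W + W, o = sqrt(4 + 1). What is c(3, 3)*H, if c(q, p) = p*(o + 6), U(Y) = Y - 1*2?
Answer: -1584 - 264*sqrt(5) ≈ -2174.3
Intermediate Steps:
o = sqrt(5) ≈ 2.2361
U(Y) = -2 + Y (U(Y) = Y - 2 = -2 + Y)
c(q, p) = p*(6 + sqrt(5)) (c(q, p) = p*(sqrt(5) + 6) = p*(6 + sqrt(5)))
g(W, D) = 4*W (g(W, D) = (23*W + W)/6 = (24*W)/6 = 4*W)
H = -88 (H = 4*(-2 - 20) = 4*(-22) = -88)
c(3, 3)*H = (3*(6 + sqrt(5)))*(-88) = (18 + 3*sqrt(5))*(-88) = -1584 - 264*sqrt(5)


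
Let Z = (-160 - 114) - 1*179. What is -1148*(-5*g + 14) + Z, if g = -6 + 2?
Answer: -39485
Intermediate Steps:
g = -4
Z = -453 (Z = -274 - 179 = -453)
-1148*(-5*g + 14) + Z = -1148*(-5*(-4) + 14) - 453 = -1148*(20 + 14) - 453 = -1148*34 - 453 = -39032 - 453 = -39485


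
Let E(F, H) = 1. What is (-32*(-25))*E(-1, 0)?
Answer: 800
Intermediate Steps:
(-32*(-25))*E(-1, 0) = -32*(-25)*1 = 800*1 = 800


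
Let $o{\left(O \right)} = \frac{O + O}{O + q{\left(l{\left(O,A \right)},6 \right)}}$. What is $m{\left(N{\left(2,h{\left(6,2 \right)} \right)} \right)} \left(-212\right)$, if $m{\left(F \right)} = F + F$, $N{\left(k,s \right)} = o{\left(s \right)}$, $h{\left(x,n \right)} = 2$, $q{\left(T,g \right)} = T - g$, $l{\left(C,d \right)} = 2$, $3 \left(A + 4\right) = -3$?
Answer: $848$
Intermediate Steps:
$A = -5$ ($A = -4 + \frac{1}{3} \left(-3\right) = -4 - 1 = -5$)
$o{\left(O \right)} = \frac{2 O}{-4 + O}$ ($o{\left(O \right)} = \frac{O + O}{O + \left(2 - 6\right)} = \frac{2 O}{O + \left(2 - 6\right)} = \frac{2 O}{O - 4} = \frac{2 O}{-4 + O}$)
$N{\left(k,s \right)} = \frac{2 s}{-4 + s}$
$m{\left(F \right)} = 2 F$
$m{\left(N{\left(2,h{\left(6,2 \right)} \right)} \right)} \left(-212\right) = 2 \cdot 2 \cdot 2 \frac{1}{-4 + 2} \left(-212\right) = 2 \cdot 2 \cdot 2 \frac{1}{-2} \left(-212\right) = 2 \cdot 2 \cdot 2 \left(- \frac{1}{2}\right) \left(-212\right) = 2 \left(-2\right) \left(-212\right) = \left(-4\right) \left(-212\right) = 848$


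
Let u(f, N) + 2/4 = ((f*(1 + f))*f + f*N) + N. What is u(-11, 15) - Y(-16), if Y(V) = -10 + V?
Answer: -2669/2 ≈ -1334.5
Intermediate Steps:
u(f, N) = -½ + N + N*f + f²*(1 + f) (u(f, N) = -½ + (((f*(1 + f))*f + f*N) + N) = -½ + ((f²*(1 + f) + N*f) + N) = -½ + ((N*f + f²*(1 + f)) + N) = -½ + (N + N*f + f²*(1 + f)) = -½ + N + N*f + f²*(1 + f))
u(-11, 15) - Y(-16) = (-½ + 15 + (-11)² + (-11)³ + 15*(-11)) - (-10 - 16) = (-½ + 15 + 121 - 1331 - 165) - 1*(-26) = -2721/2 + 26 = -2669/2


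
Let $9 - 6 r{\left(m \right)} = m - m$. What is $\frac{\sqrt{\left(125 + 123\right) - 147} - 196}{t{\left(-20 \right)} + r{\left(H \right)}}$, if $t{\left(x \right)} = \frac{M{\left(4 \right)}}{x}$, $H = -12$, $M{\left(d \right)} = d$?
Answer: $- \frac{1960}{13} + \frac{10 \sqrt{101}}{13} \approx -143.04$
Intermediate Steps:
$r{\left(m \right)} = \frac{3}{2}$ ($r{\left(m \right)} = \frac{3}{2} - \frac{m - m}{6} = \frac{3}{2} - 0 = \frac{3}{2} + 0 = \frac{3}{2}$)
$t{\left(x \right)} = \frac{4}{x}$
$\frac{\sqrt{\left(125 + 123\right) - 147} - 196}{t{\left(-20 \right)} + r{\left(H \right)}} = \frac{\sqrt{\left(125 + 123\right) - 147} - 196}{\frac{4}{-20} + \frac{3}{2}} = \frac{\sqrt{248 - 147} - 196}{4 \left(- \frac{1}{20}\right) + \frac{3}{2}} = \frac{\sqrt{101} - 196}{- \frac{1}{5} + \frac{3}{2}} = \frac{-196 + \sqrt{101}}{\frac{13}{10}} = \left(-196 + \sqrt{101}\right) \frac{10}{13} = - \frac{1960}{13} + \frac{10 \sqrt{101}}{13}$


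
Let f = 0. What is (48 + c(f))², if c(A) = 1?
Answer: 2401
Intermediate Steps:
(48 + c(f))² = (48 + 1)² = 49² = 2401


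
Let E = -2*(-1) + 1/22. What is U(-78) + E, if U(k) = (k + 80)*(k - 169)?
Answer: -10823/22 ≈ -491.95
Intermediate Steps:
E = 45/22 (E = 2 + 1/22 = 45/22 ≈ 2.0455)
U(k) = (-169 + k)*(80 + k) (U(k) = (80 + k)*(-169 + k) = (-169 + k)*(80 + k))
U(-78) + E = (-13520 + (-78)² - 89*(-78)) + 45/22 = (-13520 + 6084 + 6942) + 45/22 = -494 + 45/22 = -10823/22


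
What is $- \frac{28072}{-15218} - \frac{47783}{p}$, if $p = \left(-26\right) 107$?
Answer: $\frac{402628999}{21168238} \approx 19.02$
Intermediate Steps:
$p = -2782$
$- \frac{28072}{-15218} - \frac{47783}{p} = - \frac{28072}{-15218} - \frac{47783}{-2782} = \left(-28072\right) \left(- \frac{1}{15218}\right) - - \frac{47783}{2782} = \frac{14036}{7609} + \frac{47783}{2782} = \frac{402628999}{21168238}$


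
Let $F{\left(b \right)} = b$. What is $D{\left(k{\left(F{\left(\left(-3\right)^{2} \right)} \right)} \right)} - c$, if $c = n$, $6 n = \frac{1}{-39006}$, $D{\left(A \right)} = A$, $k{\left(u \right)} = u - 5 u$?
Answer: $- \frac{8425295}{234036} \approx -36.0$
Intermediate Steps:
$k{\left(u \right)} = - 4 u$
$n = - \frac{1}{234036}$ ($n = \frac{1}{6 \left(-39006\right)} = \frac{1}{6} \left(- \frac{1}{39006}\right) = - \frac{1}{234036} \approx -4.2728 \cdot 10^{-6}$)
$c = - \frac{1}{234036} \approx -4.2728 \cdot 10^{-6}$
$D{\left(k{\left(F{\left(\left(-3\right)^{2} \right)} \right)} \right)} - c = - 4 \left(-3\right)^{2} - - \frac{1}{234036} = \left(-4\right) 9 + \frac{1}{234036} = -36 + \frac{1}{234036} = - \frac{8425295}{234036}$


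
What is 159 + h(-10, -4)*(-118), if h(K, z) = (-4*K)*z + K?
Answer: 20219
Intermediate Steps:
h(K, z) = K - 4*K*z (h(K, z) = -4*K*z + K = K - 4*K*z)
159 + h(-10, -4)*(-118) = 159 - 10*(1 - 4*(-4))*(-118) = 159 - 10*(1 + 16)*(-118) = 159 - 10*17*(-118) = 159 - 170*(-118) = 159 + 20060 = 20219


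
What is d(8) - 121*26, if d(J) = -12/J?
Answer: -6295/2 ≈ -3147.5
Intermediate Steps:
d(8) - 121*26 = -12/8 - 121*26 = -12*⅛ - 3146 = -3/2 - 3146 = -6295/2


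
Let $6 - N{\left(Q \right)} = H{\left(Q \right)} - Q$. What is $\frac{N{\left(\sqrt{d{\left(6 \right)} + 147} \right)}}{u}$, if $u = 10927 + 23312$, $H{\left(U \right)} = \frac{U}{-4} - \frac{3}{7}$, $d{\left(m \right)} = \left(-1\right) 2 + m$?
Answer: $\frac{15}{79891} + \frac{5 \sqrt{151}}{136956} \approx 0.00063637$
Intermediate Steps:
$d{\left(m \right)} = -2 + m$
$H{\left(U \right)} = - \frac{3}{7} - \frac{U}{4}$ ($H{\left(U \right)} = U \left(- \frac{1}{4}\right) - \frac{3}{7} = - \frac{U}{4} - \frac{3}{7} = - \frac{3}{7} - \frac{U}{4}$)
$u = 34239$
$N{\left(Q \right)} = \frac{45}{7} + \frac{5 Q}{4}$ ($N{\left(Q \right)} = 6 - \left(\left(- \frac{3}{7} - \frac{Q}{4}\right) - Q\right) = 6 - \left(- \frac{3}{7} - \frac{5 Q}{4}\right) = 6 + \left(\frac{3}{7} + \frac{5 Q}{4}\right) = \frac{45}{7} + \frac{5 Q}{4}$)
$\frac{N{\left(\sqrt{d{\left(6 \right)} + 147} \right)}}{u} = \frac{\frac{45}{7} + \frac{5 \sqrt{\left(-2 + 6\right) + 147}}{4}}{34239} = \left(\frac{45}{7} + \frac{5 \sqrt{4 + 147}}{4}\right) \frac{1}{34239} = \left(\frac{45}{7} + \frac{5 \sqrt{151}}{4}\right) \frac{1}{34239} = \frac{15}{79891} + \frac{5 \sqrt{151}}{136956}$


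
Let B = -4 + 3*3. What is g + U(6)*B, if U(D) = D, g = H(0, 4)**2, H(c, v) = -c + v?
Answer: 46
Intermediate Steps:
H(c, v) = v - c
g = 16 (g = (4 - 1*0)**2 = (4 + 0)**2 = 4**2 = 16)
B = 5 (B = -4 + 9 = 5)
g + U(6)*B = 16 + 6*5 = 16 + 30 = 46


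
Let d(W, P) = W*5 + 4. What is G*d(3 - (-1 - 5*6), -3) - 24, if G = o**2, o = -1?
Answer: 150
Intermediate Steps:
d(W, P) = 4 + 5*W (d(W, P) = 5*W + 4 = 4 + 5*W)
G = 1 (G = (-1)**2 = 1)
G*d(3 - (-1 - 5*6), -3) - 24 = 1*(4 + 5*(3 - (-1 - 5*6))) - 24 = 1*(4 + 5*(3 - (-1 - 30))) - 24 = 1*(4 + 5*(3 - 1*(-31))) - 24 = 1*(4 + 5*(3 + 31)) - 24 = 1*(4 + 5*34) - 24 = 1*(4 + 170) - 24 = 1*174 - 24 = 174 - 24 = 150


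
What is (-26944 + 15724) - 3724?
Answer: -14944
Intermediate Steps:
(-26944 + 15724) - 3724 = -11220 - 3724 = -14944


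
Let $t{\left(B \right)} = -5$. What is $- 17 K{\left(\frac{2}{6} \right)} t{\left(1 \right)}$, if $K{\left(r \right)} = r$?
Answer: $\frac{85}{3} \approx 28.333$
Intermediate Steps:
$- 17 K{\left(\frac{2}{6} \right)} t{\left(1 \right)} = - 17 \cdot \frac{2}{6} \left(-5\right) = - 17 \cdot 2 \cdot \frac{1}{6} \left(-5\right) = \left(-17\right) \frac{1}{3} \left(-5\right) = \left(- \frac{17}{3}\right) \left(-5\right) = \frac{85}{3}$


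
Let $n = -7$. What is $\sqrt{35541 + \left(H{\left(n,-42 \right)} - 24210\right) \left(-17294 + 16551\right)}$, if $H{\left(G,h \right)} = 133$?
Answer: $4 \sqrt{1120297} \approx 4233.8$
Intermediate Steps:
$\sqrt{35541 + \left(H{\left(n,-42 \right)} - 24210\right) \left(-17294 + 16551\right)} = \sqrt{35541 + \left(133 - 24210\right) \left(-17294 + 16551\right)} = \sqrt{35541 - -17889211} = \sqrt{35541 + 17889211} = \sqrt{17924752} = 4 \sqrt{1120297}$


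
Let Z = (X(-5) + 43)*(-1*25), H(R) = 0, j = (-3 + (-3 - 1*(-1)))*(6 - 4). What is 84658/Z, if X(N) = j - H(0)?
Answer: -84658/825 ≈ -102.62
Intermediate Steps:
j = -10 (j = (-3 + (-3 + 1))*2 = (-3 - 2)*2 = -5*2 = -10)
X(N) = -10 (X(N) = -10 - 1*0 = -10 + 0 = -10)
Z = -825 (Z = (-10 + 43)*(-1*25) = 33*(-25) = -825)
84658/Z = 84658/(-825) = 84658*(-1/825) = -84658/825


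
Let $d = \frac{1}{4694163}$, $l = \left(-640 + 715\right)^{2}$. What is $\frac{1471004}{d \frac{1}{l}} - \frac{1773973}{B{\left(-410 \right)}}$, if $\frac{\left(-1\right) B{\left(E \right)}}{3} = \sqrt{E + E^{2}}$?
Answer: $38841370591792500 + \frac{1773973 \sqrt{167690}}{503070} \approx 3.8841 \cdot 10^{16}$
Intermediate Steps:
$l = 5625$ ($l = 75^{2} = 5625$)
$B{\left(E \right)} = - 3 \sqrt{E + E^{2}}$
$d = \frac{1}{4694163} \approx 2.1303 \cdot 10^{-7}$
$\frac{1471004}{d \frac{1}{l}} - \frac{1773973}{B{\left(-410 \right)}} = \frac{1471004}{\frac{1}{4694163} \cdot \frac{1}{5625}} - \frac{1773973}{\left(-3\right) \sqrt{- 410 \left(1 - 410\right)}} = \frac{1471004}{\frac{1}{4694163} \cdot \frac{1}{5625}} - \frac{1773973}{\left(-3\right) \sqrt{\left(-410\right) \left(-409\right)}} = 1471004 \frac{1}{\frac{1}{26404666875}} - \frac{1773973}{\left(-3\right) \sqrt{167690}} = 1471004 \cdot 26404666875 - 1773973 \left(- \frac{\sqrt{167690}}{503070}\right) = 38841370591792500 + \frac{1773973 \sqrt{167690}}{503070}$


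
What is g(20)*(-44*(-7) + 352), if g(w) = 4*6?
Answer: 15840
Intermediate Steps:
g(w) = 24
g(20)*(-44*(-7) + 352) = 24*(-44*(-7) + 352) = 24*(308 + 352) = 24*660 = 15840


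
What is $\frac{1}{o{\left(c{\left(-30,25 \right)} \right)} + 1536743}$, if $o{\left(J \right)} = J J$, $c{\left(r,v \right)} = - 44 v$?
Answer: $\frac{1}{2746743} \approx 3.6407 \cdot 10^{-7}$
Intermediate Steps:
$o{\left(J \right)} = J^{2}$
$\frac{1}{o{\left(c{\left(-30,25 \right)} \right)} + 1536743} = \frac{1}{\left(\left(-44\right) 25\right)^{2} + 1536743} = \frac{1}{\left(-1100\right)^{2} + 1536743} = \frac{1}{1210000 + 1536743} = \frac{1}{2746743}$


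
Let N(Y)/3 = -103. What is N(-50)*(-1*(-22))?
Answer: -6798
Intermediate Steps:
N(Y) = -309 (N(Y) = 3*(-103) = -309)
N(-50)*(-1*(-22)) = -(-309)*(-22) = -309*22 = -6798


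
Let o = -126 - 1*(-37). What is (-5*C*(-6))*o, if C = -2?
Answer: 5340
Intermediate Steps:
o = -89 (o = -126 + 37 = -89)
(-5*C*(-6))*o = (-5*(-2)*(-6))*(-89) = (10*(-6))*(-89) = -60*(-89) = 5340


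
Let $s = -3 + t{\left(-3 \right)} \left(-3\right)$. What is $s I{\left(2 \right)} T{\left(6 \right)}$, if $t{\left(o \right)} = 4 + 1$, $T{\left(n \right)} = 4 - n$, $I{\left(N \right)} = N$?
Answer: $72$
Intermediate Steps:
$t{\left(o \right)} = 5$
$s = -18$ ($s = -3 + 5 \left(-3\right) = -3 - 15 = -18$)
$s I{\left(2 \right)} T{\left(6 \right)} = \left(-18\right) 2 \left(4 - 6\right) = - 36 \left(4 - 6\right) = \left(-36\right) \left(-2\right) = 72$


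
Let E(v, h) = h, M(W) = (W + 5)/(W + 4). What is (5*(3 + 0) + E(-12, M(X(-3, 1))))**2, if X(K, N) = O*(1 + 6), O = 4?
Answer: 263169/1024 ≈ 257.00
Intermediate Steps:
X(K, N) = 28 (X(K, N) = 4*(1 + 6) = 4*7 = 28)
M(W) = (5 + W)/(4 + W)
(5*(3 + 0) + E(-12, M(X(-3, 1))))**2 = (5*(3 + 0) + (5 + 28)/(4 + 28))**2 = (5*3 + 33/32)**2 = (15 + (1/32)*33)**2 = (15 + 33/32)**2 = (513/32)**2 = 263169/1024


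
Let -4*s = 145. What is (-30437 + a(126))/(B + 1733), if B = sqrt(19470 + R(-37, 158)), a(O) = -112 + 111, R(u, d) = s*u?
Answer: -70332072/3976637 + 20292*sqrt(83245)/3976637 ≈ -16.214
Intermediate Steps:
s = -145/4 (s = -1/4*145 = -145/4 ≈ -36.250)
R(u, d) = -145*u/4
a(O) = -1
B = sqrt(83245)/2 (B = sqrt(19470 - 145/4*(-37)) = sqrt(19470 + 5365/4) = sqrt(83245/4) = sqrt(83245)/2 ≈ 144.26)
(-30437 + a(126))/(B + 1733) = (-30437 - 1)/(sqrt(83245)/2 + 1733) = -30438/(1733 + sqrt(83245)/2)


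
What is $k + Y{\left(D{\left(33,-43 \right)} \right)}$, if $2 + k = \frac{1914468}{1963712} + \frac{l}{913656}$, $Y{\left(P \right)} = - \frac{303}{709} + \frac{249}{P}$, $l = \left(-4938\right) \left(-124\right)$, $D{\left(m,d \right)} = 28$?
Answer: $\frac{752291732524755}{92754192052816} \approx 8.1106$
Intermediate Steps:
$l = 612312$
$Y{\left(P \right)} = - \frac{303}{709} + \frac{249}{P}$ ($Y{\left(P \right)} = \left(-303\right) \frac{1}{709} + \frac{249}{P} = - \frac{303}{709} + \frac{249}{P}$)
$k = - \frac{6632759427}{18689138032}$ ($k = -2 + \left(\frac{1914468}{1963712} + \frac{612312}{913656}\right) = -2 + \left(1914468 \cdot \frac{1}{1963712} + 612312 \cdot \frac{1}{913656}\right) = -2 + \left(\frac{478617}{490928} + \frac{25513}{38069}\right) = -2 + \frac{30745516637}{18689138032} = - \frac{6632759427}{18689138032} \approx -0.3549$)
$k + Y{\left(D{\left(33,-43 \right)} \right)} = - \frac{6632759427}{18689138032} - \left(\frac{303}{709} - \frac{249}{28}\right) = - \frac{6632759427}{18689138032} + \left(- \frac{303}{709} + 249 \cdot \frac{1}{28}\right) = - \frac{6632759427}{18689138032} + \left(- \frac{303}{709} + \frac{249}{28}\right) = - \frac{6632759427}{18689138032} + \frac{168057}{19852} = \frac{752291732524755}{92754192052816}$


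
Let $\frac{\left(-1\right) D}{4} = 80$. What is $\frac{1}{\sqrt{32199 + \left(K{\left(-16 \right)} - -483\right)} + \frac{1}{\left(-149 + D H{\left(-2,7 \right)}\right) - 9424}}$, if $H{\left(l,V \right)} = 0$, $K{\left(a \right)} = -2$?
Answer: $\frac{9573}{2994871311719} + \frac{183284658 \sqrt{8170}}{2994871311719} \approx 0.0055317$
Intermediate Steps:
$D = -320$ ($D = \left(-4\right) 80 = -320$)
$\frac{1}{\sqrt{32199 + \left(K{\left(-16 \right)} - -483\right)} + \frac{1}{\left(-149 + D H{\left(-2,7 \right)}\right) - 9424}} = \frac{1}{\sqrt{32199 - -481} + \frac{1}{\left(-149 - 0\right) - 9424}} = \frac{1}{\sqrt{32199 + \left(-2 + 483\right)} + \frac{1}{\left(-149 + 0\right) - 9424}} = \frac{1}{\sqrt{32199 + 481} + \frac{1}{-149 - 9424}} = \frac{1}{\sqrt{32680} + \frac{1}{-9573}} = \frac{1}{2 \sqrt{8170} - \frac{1}{9573}} = \frac{1}{- \frac{1}{9573} + 2 \sqrt{8170}}$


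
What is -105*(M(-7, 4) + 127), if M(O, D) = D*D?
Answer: -15015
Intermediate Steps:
M(O, D) = D**2
-105*(M(-7, 4) + 127) = -105*(4**2 + 127) = -105*(16 + 127) = -105*143 = -15015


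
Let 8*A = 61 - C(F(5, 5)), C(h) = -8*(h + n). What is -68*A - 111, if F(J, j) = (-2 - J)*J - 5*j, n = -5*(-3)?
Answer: 4861/2 ≈ 2430.5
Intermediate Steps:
n = 15
F(J, j) = -5*j + J*(-2 - J) (F(J, j) = J*(-2 - J) - 5*j = -5*j + J*(-2 - J))
C(h) = -120 - 8*h (C(h) = -8*(h + 15) = -8*(15 + h) = -120 - 8*h)
A = -299/8 (A = (61 - (-120 - 8*(-1*5² - 5*5 - 2*5)))/8 = (61 - (-120 - 8*(-1*25 - 25 - 10)))/8 = (61 - (-120 - 8*(-25 - 25 - 10)))/8 = (61 - (-120 - 8*(-60)))/8 = (61 - (-120 + 480))/8 = (61 - 1*360)/8 = (61 - 360)/8 = (⅛)*(-299) = -299/8 ≈ -37.375)
-68*A - 111 = -68*(-299/8) - 111 = 5083/2 - 111 = 4861/2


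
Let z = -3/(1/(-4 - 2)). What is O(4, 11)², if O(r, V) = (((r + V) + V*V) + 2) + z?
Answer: 24336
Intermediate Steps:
z = 18 (z = -3/(1/(-6)) = -3/(-⅙) = -3*(-6) = -1*(-18) = 18)
O(r, V) = 20 + V + r + V² (O(r, V) = (((r + V) + V*V) + 2) + 18 = (((V + r) + V²) + 2) + 18 = ((V + r + V²) + 2) + 18 = (2 + V + r + V²) + 18 = 20 + V + r + V²)
O(4, 11)² = (20 + 11 + 4 + 11²)² = (20 + 11 + 4 + 121)² = 156² = 24336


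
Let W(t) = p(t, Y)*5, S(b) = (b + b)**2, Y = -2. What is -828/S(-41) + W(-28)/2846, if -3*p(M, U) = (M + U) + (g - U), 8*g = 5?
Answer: -4099411/38273008 ≈ -0.10711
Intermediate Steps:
g = 5/8 (g = (1/8)*5 = 5/8 ≈ 0.62500)
p(M, U) = -5/24 - M/3 (p(M, U) = -((M + U) + (5/8 - U))/3 = -(5/8 + M)/3 = -5/24 - M/3)
S(b) = 4*b**2 (S(b) = (2*b)**2 = 4*b**2)
W(t) = -25/24 - 5*t/3 (W(t) = (-5/24 - t/3)*5 = -25/24 - 5*t/3)
-828/S(-41) + W(-28)/2846 = -828/(4*(-41)**2) + (-25/24 - 5/3*(-28))/2846 = -828/(4*1681) + (-25/24 + 140/3)*(1/2846) = -828/6724 + (365/8)*(1/2846) = -828*1/6724 + 365/22768 = -207/1681 + 365/22768 = -4099411/38273008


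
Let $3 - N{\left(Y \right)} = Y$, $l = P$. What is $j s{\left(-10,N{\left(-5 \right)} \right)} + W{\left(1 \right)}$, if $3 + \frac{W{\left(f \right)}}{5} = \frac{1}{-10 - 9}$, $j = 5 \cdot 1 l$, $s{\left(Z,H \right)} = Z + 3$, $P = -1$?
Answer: $\frac{375}{19} \approx 19.737$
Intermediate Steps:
$l = -1$
$N{\left(Y \right)} = 3 - Y$
$s{\left(Z,H \right)} = 3 + Z$
$j = -5$ ($j = 5 \cdot 1 \left(-1\right) = 5 \left(-1\right) = -5$)
$W{\left(f \right)} = - \frac{290}{19}$ ($W{\left(f \right)} = -15 + \frac{5}{-10 - 9} = -15 + \frac{5}{-19} = -15 + 5 \left(- \frac{1}{19}\right) = -15 - \frac{5}{19} = - \frac{290}{19}$)
$j s{\left(-10,N{\left(-5 \right)} \right)} + W{\left(1 \right)} = - 5 \left(3 - 10\right) - \frac{290}{19} = \left(-5\right) \left(-7\right) - \frac{290}{19} = 35 - \frac{290}{19} = \frac{375}{19}$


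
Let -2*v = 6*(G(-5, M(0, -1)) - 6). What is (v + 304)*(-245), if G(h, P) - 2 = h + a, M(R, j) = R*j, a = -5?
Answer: -84770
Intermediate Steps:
G(h, P) = -3 + h (G(h, P) = 2 + (h - 5) = 2 + (-5 + h) = -3 + h)
v = 42 (v = -3*((-3 - 5) - 6) = -3*(-8 - 6) = -3*(-14) = -½*(-84) = 42)
(v + 304)*(-245) = (42 + 304)*(-245) = 346*(-245) = -84770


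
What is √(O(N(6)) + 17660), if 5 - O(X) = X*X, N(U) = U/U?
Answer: 16*√69 ≈ 132.91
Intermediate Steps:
N(U) = 1
O(X) = 5 - X² (O(X) = 5 - X*X = 5 - X²)
√(O(N(6)) + 17660) = √((5 - 1*1²) + 17660) = √((5 - 1*1) + 17660) = √((5 - 1) + 17660) = √(4 + 17660) = √17664 = 16*√69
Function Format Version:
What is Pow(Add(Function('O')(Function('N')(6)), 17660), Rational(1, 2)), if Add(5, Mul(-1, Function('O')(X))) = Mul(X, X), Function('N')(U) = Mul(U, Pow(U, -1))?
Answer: Mul(16, Pow(69, Rational(1, 2))) ≈ 132.91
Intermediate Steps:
Function('N')(U) = 1
Function('O')(X) = Add(5, Mul(-1, Pow(X, 2))) (Function('O')(X) = Add(5, Mul(-1, Mul(X, X))) = Add(5, Mul(-1, Pow(X, 2))))
Pow(Add(Function('O')(Function('N')(6)), 17660), Rational(1, 2)) = Pow(Add(Add(5, Mul(-1, Pow(1, 2))), 17660), Rational(1, 2)) = Pow(Add(Add(5, Mul(-1, 1)), 17660), Rational(1, 2)) = Pow(Add(Add(5, -1), 17660), Rational(1, 2)) = Pow(Add(4, 17660), Rational(1, 2)) = Pow(17664, Rational(1, 2)) = Mul(16, Pow(69, Rational(1, 2)))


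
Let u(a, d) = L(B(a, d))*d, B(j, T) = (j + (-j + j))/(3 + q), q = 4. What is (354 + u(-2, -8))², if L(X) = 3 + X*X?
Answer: 260435044/2401 ≈ 1.0847e+5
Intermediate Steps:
B(j, T) = j/7 (B(j, T) = (j + (-j + j))/(3 + 4) = (j + 0)/7 = j*(⅐) = j/7)
L(X) = 3 + X²
u(a, d) = d*(3 + a²/49) (u(a, d) = (3 + (a/7)²)*d = (3 + a²/49)*d = d*(3 + a²/49))
(354 + u(-2, -8))² = (354 + (1/49)*(-8)*(147 + (-2)²))² = (354 + (1/49)*(-8)*(147 + 4))² = (354 + (1/49)*(-8)*151)² = (354 - 1208/49)² = (16138/49)² = 260435044/2401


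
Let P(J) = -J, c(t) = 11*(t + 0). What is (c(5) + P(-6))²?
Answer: 3721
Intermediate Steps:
c(t) = 11*t
(c(5) + P(-6))² = (11*5 - 1*(-6))² = (55 + 6)² = 61² = 3721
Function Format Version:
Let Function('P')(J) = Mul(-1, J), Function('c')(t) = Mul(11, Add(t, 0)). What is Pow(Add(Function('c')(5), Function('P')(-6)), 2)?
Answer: 3721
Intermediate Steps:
Function('c')(t) = Mul(11, t)
Pow(Add(Function('c')(5), Function('P')(-6)), 2) = Pow(Add(Mul(11, 5), Mul(-1, -6)), 2) = Pow(Add(55, 6), 2) = Pow(61, 2) = 3721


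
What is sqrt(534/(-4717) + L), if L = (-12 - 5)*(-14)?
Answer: 8*sqrt(10441)/53 ≈ 15.424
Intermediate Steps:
L = 238 (L = -17*(-14) = 238)
sqrt(534/(-4717) + L) = sqrt(534/(-4717) + 238) = sqrt(534*(-1/4717) + 238) = sqrt(-6/53 + 238) = sqrt(12608/53) = 8*sqrt(10441)/53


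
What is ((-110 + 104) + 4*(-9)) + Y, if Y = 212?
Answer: 170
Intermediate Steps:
((-110 + 104) + 4*(-9)) + Y = ((-110 + 104) + 4*(-9)) + 212 = (-6 - 36) + 212 = -42 + 212 = 170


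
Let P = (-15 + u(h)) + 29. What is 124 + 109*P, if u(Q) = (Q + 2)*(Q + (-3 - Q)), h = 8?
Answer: -1620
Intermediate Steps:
u(Q) = -6 - 3*Q (u(Q) = (2 + Q)*(-3) = -6 - 3*Q)
P = -16 (P = (-15 + (-6 - 3*8)) + 29 = (-15 + (-6 - 24)) + 29 = (-15 - 30) + 29 = -45 + 29 = -16)
124 + 109*P = 124 + 109*(-16) = 124 - 1744 = -1620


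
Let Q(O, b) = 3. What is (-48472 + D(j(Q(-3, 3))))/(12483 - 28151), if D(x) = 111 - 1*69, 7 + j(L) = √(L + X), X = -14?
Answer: 24215/7834 ≈ 3.0910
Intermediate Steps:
j(L) = -7 + √(-14 + L) (j(L) = -7 + √(L - 14) = -7 + √(-14 + L))
D(x) = 42 (D(x) = 111 - 69 = 42)
(-48472 + D(j(Q(-3, 3))))/(12483 - 28151) = (-48472 + 42)/(12483 - 28151) = -48430/(-15668) = -48430*(-1/15668) = 24215/7834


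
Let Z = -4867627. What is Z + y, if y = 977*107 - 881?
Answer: -4763969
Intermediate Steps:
y = 103658 (y = 104539 - 881 = 103658)
Z + y = -4867627 + 103658 = -4763969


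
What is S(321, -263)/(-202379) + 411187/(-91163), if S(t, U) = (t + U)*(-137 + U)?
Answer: -81100632273/18449476777 ≈ -4.3958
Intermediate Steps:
S(t, U) = (-137 + U)*(U + t) (S(t, U) = (U + t)*(-137 + U) = (-137 + U)*(U + t))
S(321, -263)/(-202379) + 411187/(-91163) = ((-263)² - 137*(-263) - 137*321 - 263*321)/(-202379) + 411187/(-91163) = (69169 + 36031 - 43977 - 84423)*(-1/202379) + 411187*(-1/91163) = -23200*(-1/202379) - 411187/91163 = 23200/202379 - 411187/91163 = -81100632273/18449476777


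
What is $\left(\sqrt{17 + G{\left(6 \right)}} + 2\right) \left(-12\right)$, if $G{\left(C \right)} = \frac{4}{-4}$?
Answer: $-72$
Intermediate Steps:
$G{\left(C \right)} = -1$ ($G{\left(C \right)} = 4 \left(- \frac{1}{4}\right) = -1$)
$\left(\sqrt{17 + G{\left(6 \right)}} + 2\right) \left(-12\right) = \left(\sqrt{17 - 1} + 2\right) \left(-12\right) = \left(\sqrt{16} + 2\right) \left(-12\right) = \left(4 + 2\right) \left(-12\right) = 6 \left(-12\right) = -72$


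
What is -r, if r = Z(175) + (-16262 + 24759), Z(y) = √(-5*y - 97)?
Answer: -8497 - 18*I*√3 ≈ -8497.0 - 31.177*I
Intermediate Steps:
Z(y) = √(-97 - 5*y)
r = 8497 + 18*I*√3 (r = √(-97 - 5*175) + (-16262 + 24759) = √(-97 - 875) + 8497 = √(-972) + 8497 = 18*I*√3 + 8497 = 8497 + 18*I*√3 ≈ 8497.0 + 31.177*I)
-r = -(8497 + 18*I*√3) = -8497 - 18*I*√3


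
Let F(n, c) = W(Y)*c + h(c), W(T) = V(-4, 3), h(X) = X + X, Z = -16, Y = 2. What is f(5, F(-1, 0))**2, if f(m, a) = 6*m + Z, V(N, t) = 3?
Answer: 196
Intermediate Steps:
h(X) = 2*X
W(T) = 3
F(n, c) = 5*c (F(n, c) = 3*c + 2*c = 5*c)
f(m, a) = -16 + 6*m (f(m, a) = 6*m - 16 = -16 + 6*m)
f(5, F(-1, 0))**2 = (-16 + 6*5)**2 = (-16 + 30)**2 = 14**2 = 196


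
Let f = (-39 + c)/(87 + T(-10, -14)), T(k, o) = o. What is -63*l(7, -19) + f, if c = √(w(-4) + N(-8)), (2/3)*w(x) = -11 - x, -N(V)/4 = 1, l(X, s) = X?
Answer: -32232/73 + I*√58/146 ≈ -441.53 + 0.052163*I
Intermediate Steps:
N(V) = -4 (N(V) = -4*1 = -4)
w(x) = -33/2 - 3*x/2 (w(x) = 3*(-11 - x)/2 = -33/2 - 3*x/2)
c = I*√58/2 (c = √((-33/2 - 3/2*(-4)) - 4) = √((-33/2 + 6) - 4) = √(-21/2 - 4) = √(-29/2) = I*√58/2 ≈ 3.8079*I)
f = -39/73 + I*√58/146 (f = (-39 + I*√58/2)/(87 - 14) = (-39 + I*√58/2)/73 = (-39 + I*√58/2)*(1/73) = -39/73 + I*√58/146 ≈ -0.53425 + 0.052163*I)
-63*l(7, -19) + f = -63*7 + (-39/73 + I*√58/146) = -441 + (-39/73 + I*√58/146) = -32232/73 + I*√58/146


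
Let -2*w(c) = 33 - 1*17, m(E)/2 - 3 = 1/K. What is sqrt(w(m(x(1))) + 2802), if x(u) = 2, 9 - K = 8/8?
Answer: sqrt(2794) ≈ 52.858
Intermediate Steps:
K = 8 (K = 9 - 8/8 = 9 - 1*1 = 9 - 1 = 8)
m(E) = 25/4 (m(E) = 6 + 2/8 = 6 + 2*(1/8) = 6 + 1/4 = 25/4)
w(c) = -8 (w(c) = -(33 - 1*17)/2 = -(33 - 17)/2 = -1/2*16 = -8)
sqrt(w(m(x(1))) + 2802) = sqrt(-8 + 2802) = sqrt(2794)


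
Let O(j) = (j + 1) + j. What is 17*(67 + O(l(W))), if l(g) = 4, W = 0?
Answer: 1292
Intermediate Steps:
O(j) = 1 + 2*j (O(j) = (1 + j) + j = 1 + 2*j)
17*(67 + O(l(W))) = 17*(67 + (1 + 2*4)) = 17*(67 + (1 + 8)) = 17*(67 + 9) = 17*76 = 1292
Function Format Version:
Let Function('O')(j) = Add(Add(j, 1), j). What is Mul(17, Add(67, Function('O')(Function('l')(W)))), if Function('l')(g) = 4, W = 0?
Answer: 1292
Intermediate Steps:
Function('O')(j) = Add(1, Mul(2, j)) (Function('O')(j) = Add(Add(1, j), j) = Add(1, Mul(2, j)))
Mul(17, Add(67, Function('O')(Function('l')(W)))) = Mul(17, Add(67, Add(1, Mul(2, 4)))) = Mul(17, Add(67, Add(1, 8))) = Mul(17, Add(67, 9)) = Mul(17, 76) = 1292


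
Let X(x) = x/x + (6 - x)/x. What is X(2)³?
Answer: 27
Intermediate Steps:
X(x) = 1 + (6 - x)/x
X(2)³ = (6/2)³ = (6*(½))³ = 3³ = 27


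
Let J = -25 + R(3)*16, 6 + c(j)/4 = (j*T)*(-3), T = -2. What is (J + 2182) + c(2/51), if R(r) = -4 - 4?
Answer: 34101/17 ≈ 2005.9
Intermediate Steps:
R(r) = -8
c(j) = -24 + 24*j (c(j) = -24 + 4*((j*(-2))*(-3)) = -24 + 4*(-2*j*(-3)) = -24 + 4*(6*j) = -24 + 24*j)
J = -153 (J = -25 - 8*16 = -25 - 128 = -153)
(J + 2182) + c(2/51) = (-153 + 2182) + (-24 + 24*(2/51)) = 2029 + (-24 + 24*(2*(1/51))) = 2029 + (-24 + 24*(2/51)) = 2029 + (-24 + 16/17) = 2029 - 392/17 = 34101/17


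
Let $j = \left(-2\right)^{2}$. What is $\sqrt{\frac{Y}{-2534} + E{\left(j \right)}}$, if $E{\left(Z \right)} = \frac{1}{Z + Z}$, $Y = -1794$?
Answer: $\frac{\sqrt{21394562}}{5068} \approx 0.91267$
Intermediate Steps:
$j = 4$
$E{\left(Z \right)} = \frac{1}{2 Z}$
$\sqrt{\frac{Y}{-2534} + E{\left(j \right)}} = \sqrt{- \frac{1794}{-2534} + \frac{1}{2 \cdot 4}} = \sqrt{\left(-1794\right) \left(- \frac{1}{2534}\right) + \frac{1}{2} \cdot \frac{1}{4}} = \sqrt{\frac{897}{1267} + \frac{1}{8}} = \sqrt{\frac{8443}{10136}} = \frac{\sqrt{21394562}}{5068}$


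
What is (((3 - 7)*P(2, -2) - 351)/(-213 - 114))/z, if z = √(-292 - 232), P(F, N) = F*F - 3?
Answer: -355*I*√131/85674 ≈ -0.047426*I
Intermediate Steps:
P(F, N) = -3 + F² (P(F, N) = F² - 3 = -3 + F²)
z = 2*I*√131 (z = √(-524) = 2*I*√131 ≈ 22.891*I)
(((3 - 7)*P(2, -2) - 351)/(-213 - 114))/z = (((3 - 7)*(-3 + 2²) - 351)/(-213 - 114))/((2*I*√131)) = ((-4*(-3 + 4) - 351)/(-327))*(-I*√131/262) = ((-4*1 - 351)*(-1/327))*(-I*√131/262) = ((-4 - 351)*(-1/327))*(-I*√131/262) = (-355*(-1/327))*(-I*√131/262) = 355*(-I*√131/262)/327 = -355*I*√131/85674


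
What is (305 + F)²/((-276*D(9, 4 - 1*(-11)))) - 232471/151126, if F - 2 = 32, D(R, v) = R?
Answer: -996944945/20855388 ≈ -47.803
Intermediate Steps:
F = 34 (F = 2 + 32 = 34)
(305 + F)²/((-276*D(9, 4 - 1*(-11)))) - 232471/151126 = (305 + 34)²/((-276*9)) - 232471/151126 = 339²/(-2484) - 232471*1/151126 = 114921*(-1/2484) - 232471/151126 = -12769/276 - 232471/151126 = -996944945/20855388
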